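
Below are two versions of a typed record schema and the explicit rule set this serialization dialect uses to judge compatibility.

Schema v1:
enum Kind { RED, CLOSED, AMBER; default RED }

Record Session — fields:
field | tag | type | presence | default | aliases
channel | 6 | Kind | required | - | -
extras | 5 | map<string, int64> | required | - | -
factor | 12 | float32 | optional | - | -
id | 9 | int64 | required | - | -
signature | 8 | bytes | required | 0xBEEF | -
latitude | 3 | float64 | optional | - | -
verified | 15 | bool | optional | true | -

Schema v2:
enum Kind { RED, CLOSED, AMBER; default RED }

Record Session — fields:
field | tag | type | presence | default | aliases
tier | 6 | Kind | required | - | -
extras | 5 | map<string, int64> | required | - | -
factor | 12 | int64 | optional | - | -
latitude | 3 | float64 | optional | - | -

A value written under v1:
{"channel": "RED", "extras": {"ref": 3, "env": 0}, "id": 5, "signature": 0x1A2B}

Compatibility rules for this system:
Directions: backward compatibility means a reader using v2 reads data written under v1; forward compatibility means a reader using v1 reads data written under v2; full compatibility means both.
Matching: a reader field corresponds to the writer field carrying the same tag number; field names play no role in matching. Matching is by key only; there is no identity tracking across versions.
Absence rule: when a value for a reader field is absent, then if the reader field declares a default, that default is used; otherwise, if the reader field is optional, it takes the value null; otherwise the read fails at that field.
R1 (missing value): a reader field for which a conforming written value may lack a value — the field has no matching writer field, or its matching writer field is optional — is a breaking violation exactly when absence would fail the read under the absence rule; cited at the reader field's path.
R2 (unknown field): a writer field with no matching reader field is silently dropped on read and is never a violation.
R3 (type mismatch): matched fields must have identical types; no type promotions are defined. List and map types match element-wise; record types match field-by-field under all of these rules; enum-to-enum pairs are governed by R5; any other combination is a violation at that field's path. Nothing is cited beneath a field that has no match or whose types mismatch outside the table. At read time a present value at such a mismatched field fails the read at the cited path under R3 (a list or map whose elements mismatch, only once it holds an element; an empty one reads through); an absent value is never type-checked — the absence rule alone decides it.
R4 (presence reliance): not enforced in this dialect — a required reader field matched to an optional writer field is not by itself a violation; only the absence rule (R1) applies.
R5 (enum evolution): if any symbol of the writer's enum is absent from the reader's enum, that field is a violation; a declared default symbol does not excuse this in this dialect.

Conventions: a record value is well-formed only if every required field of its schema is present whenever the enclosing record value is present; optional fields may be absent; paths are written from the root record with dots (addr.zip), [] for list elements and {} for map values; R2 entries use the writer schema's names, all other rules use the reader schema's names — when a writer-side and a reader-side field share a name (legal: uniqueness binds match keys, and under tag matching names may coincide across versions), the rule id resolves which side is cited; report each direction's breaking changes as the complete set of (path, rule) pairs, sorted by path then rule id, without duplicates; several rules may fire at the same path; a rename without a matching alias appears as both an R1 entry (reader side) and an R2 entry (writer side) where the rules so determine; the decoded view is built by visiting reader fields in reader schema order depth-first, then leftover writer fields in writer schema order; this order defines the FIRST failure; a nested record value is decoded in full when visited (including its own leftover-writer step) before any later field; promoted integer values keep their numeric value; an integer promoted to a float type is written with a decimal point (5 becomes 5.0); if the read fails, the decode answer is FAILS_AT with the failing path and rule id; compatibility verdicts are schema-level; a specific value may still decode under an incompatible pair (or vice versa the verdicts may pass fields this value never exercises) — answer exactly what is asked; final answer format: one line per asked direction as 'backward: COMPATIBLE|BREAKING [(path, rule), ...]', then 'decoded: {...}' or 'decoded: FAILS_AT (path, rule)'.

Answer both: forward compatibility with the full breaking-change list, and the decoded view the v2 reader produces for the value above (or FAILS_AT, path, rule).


forward: BREAKING [(factor, R3), (id, R1)]; decoded: {"tier": "RED", "extras": {"ref": 3, "env": 0}, "factor": null, "latitude": null}

the writer's type comes first in each Session pair
checking forward for Session: reader v1 against writer v2:
  writer required, Kind -> Kind: reader channel maps from writer tier
  writer required, map<string, int64> -> map<string, int64>: reader extras maps from writer extras
  writer optional, int64 -> float32: reader factor maps from writer factor
  id: no writer-side match
  signature: no writer-side match
  writer optional, float64 -> float64: reader latitude maps from writer latitude
  verified: no writer-side match
  breaking: (factor, R3)
  breaking: (id, R1)
  => forward: BREAKING (2)
migrating the Session value to v2:
  tier := "RED" (from writer channel)
  extras := {"ref": 3, "env": 0}
  factor := null (missing; optional => null)
  latitude := null (missing; optional => null)
  writer id: no reader field; dropped
  writer signature: no reader field; dropped
  => decoded: {"tier": "RED", "extras": {"ref": 3, "env": 0}, "factor": null, "latitude": null}


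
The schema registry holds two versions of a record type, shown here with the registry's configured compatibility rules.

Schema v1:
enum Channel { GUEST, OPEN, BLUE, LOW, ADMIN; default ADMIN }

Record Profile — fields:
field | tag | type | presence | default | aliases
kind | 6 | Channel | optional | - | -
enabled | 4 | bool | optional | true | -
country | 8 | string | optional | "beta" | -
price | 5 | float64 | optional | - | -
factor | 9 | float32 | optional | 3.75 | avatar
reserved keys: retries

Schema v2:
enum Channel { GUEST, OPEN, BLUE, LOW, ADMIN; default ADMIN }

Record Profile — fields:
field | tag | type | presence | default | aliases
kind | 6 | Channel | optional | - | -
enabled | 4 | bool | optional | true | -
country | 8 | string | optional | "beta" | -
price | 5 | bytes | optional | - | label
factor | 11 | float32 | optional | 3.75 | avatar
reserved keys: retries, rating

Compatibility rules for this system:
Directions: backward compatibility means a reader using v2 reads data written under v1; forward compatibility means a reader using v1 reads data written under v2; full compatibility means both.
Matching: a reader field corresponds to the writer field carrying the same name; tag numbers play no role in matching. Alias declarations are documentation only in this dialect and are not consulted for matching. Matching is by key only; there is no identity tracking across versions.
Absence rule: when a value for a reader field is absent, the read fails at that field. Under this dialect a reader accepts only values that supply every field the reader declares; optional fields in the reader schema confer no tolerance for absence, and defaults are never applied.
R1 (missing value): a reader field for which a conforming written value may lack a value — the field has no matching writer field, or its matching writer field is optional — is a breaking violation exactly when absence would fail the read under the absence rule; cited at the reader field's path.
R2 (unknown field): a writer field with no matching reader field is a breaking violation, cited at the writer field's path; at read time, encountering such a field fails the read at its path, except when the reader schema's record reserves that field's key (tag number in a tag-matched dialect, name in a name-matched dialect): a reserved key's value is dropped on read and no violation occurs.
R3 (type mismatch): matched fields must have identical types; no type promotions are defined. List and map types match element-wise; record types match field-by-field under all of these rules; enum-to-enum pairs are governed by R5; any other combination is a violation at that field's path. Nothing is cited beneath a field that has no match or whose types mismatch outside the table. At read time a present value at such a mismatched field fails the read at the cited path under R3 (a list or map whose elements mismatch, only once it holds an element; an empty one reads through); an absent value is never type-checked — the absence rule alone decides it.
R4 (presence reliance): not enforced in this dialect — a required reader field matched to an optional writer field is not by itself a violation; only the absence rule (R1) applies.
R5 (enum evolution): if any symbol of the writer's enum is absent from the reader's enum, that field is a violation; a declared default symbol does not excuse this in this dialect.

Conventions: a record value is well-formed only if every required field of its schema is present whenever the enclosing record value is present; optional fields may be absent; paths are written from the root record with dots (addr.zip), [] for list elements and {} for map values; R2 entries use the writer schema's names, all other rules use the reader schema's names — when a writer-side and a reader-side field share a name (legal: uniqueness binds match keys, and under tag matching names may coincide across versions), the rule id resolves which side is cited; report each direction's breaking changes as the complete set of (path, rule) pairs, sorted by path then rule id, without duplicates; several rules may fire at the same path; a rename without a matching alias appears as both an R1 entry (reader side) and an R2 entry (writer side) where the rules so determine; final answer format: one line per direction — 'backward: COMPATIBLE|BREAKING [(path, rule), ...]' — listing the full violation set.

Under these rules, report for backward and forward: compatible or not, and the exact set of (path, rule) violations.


backward: BREAKING [(country, R1), (enabled, R1), (factor, R1), (kind, R1), (price, R1), (price, R3)]; forward: BREAKING [(country, R1), (enabled, R1), (factor, R1), (kind, R1), (price, R1), (price, R3)]

in Profile below, arrows point writer -> reader
backward for Profile (reader v2, writer v1):
  kind: Channel -> Channel, writer optional; from kind
  enabled: bool -> bool, writer optional; from enabled
  country: string -> string, writer optional; from country
  price: float64 -> bytes, writer optional; from price
  factor: float32 -> float32, writer optional; from factor
  rule R1 violated at country
  rule R1 violated at enabled
  rule R1 violated at factor
  rule R1 violated at kind
  rule R1 violated at price
  rule R3 violated at price
  => 6 violation(s): backward is BREAKING for Profile
forward for Profile (reader v1, writer v2):
  kind: Channel -> Channel, writer optional; from kind
  enabled: bool -> bool, writer optional; from enabled
  country: string -> string, writer optional; from country
  price: bytes -> float64, writer optional; from price
  factor: float32 -> float32, writer optional; from factor
  rule R1 violated at country
  rule R1 violated at enabled
  rule R1 violated at factor
  rule R1 violated at kind
  rule R1 violated at price
  rule R3 violated at price
  => 6 violation(s): forward is BREAKING for Profile


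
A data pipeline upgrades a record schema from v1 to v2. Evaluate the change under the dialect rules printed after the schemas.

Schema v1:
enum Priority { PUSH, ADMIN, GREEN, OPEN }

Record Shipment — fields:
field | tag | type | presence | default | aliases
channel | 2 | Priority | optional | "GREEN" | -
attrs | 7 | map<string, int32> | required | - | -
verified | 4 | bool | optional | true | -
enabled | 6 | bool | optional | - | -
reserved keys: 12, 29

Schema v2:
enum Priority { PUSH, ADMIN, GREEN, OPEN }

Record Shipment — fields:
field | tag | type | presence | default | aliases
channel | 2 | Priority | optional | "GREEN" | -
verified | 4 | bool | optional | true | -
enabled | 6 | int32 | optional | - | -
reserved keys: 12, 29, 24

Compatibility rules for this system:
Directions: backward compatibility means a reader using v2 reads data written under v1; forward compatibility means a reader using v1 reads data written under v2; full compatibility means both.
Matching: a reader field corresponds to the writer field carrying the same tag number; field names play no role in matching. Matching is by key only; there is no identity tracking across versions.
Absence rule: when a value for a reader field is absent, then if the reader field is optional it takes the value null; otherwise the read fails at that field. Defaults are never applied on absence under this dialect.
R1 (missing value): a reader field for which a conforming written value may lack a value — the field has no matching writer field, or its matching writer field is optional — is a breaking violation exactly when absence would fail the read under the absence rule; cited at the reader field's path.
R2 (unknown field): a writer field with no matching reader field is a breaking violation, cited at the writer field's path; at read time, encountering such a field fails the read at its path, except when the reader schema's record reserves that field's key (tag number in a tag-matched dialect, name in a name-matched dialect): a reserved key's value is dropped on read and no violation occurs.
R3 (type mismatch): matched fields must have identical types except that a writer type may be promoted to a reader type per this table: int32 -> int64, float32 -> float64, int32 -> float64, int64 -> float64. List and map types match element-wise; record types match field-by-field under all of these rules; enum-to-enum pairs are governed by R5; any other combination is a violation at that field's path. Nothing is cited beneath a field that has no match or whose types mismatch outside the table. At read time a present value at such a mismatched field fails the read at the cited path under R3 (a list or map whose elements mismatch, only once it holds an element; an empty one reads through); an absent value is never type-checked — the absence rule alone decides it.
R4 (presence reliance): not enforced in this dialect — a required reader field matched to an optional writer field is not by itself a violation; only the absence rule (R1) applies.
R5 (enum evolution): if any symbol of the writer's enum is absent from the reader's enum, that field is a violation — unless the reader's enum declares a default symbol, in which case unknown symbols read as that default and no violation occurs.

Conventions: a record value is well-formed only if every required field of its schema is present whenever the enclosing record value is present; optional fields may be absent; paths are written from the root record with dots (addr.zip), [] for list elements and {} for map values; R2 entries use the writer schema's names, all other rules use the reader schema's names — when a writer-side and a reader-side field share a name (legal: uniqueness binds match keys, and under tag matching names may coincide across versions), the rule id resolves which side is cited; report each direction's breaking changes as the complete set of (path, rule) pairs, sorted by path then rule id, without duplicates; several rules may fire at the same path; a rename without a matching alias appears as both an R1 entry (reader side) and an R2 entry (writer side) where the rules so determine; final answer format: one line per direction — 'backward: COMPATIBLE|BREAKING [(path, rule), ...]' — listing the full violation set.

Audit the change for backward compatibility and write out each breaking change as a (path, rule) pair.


each type pair in Shipment: writer, then reader
backward analysis of Shipment with v2 as reader and v1 as writer:
  channel: paired with writer channel (Priority -> Priority; writer optional)
  verified: paired with writer verified (bool -> bool; writer optional)
  enabled: paired with writer enabled (bool -> int32; writer optional)
  leftover writer field: attrs
  breaking: (attrs, R2)
  breaking: (enabled, R3)
  => backward: BREAKING (2)

backward: BREAKING [(attrs, R2), (enabled, R3)]


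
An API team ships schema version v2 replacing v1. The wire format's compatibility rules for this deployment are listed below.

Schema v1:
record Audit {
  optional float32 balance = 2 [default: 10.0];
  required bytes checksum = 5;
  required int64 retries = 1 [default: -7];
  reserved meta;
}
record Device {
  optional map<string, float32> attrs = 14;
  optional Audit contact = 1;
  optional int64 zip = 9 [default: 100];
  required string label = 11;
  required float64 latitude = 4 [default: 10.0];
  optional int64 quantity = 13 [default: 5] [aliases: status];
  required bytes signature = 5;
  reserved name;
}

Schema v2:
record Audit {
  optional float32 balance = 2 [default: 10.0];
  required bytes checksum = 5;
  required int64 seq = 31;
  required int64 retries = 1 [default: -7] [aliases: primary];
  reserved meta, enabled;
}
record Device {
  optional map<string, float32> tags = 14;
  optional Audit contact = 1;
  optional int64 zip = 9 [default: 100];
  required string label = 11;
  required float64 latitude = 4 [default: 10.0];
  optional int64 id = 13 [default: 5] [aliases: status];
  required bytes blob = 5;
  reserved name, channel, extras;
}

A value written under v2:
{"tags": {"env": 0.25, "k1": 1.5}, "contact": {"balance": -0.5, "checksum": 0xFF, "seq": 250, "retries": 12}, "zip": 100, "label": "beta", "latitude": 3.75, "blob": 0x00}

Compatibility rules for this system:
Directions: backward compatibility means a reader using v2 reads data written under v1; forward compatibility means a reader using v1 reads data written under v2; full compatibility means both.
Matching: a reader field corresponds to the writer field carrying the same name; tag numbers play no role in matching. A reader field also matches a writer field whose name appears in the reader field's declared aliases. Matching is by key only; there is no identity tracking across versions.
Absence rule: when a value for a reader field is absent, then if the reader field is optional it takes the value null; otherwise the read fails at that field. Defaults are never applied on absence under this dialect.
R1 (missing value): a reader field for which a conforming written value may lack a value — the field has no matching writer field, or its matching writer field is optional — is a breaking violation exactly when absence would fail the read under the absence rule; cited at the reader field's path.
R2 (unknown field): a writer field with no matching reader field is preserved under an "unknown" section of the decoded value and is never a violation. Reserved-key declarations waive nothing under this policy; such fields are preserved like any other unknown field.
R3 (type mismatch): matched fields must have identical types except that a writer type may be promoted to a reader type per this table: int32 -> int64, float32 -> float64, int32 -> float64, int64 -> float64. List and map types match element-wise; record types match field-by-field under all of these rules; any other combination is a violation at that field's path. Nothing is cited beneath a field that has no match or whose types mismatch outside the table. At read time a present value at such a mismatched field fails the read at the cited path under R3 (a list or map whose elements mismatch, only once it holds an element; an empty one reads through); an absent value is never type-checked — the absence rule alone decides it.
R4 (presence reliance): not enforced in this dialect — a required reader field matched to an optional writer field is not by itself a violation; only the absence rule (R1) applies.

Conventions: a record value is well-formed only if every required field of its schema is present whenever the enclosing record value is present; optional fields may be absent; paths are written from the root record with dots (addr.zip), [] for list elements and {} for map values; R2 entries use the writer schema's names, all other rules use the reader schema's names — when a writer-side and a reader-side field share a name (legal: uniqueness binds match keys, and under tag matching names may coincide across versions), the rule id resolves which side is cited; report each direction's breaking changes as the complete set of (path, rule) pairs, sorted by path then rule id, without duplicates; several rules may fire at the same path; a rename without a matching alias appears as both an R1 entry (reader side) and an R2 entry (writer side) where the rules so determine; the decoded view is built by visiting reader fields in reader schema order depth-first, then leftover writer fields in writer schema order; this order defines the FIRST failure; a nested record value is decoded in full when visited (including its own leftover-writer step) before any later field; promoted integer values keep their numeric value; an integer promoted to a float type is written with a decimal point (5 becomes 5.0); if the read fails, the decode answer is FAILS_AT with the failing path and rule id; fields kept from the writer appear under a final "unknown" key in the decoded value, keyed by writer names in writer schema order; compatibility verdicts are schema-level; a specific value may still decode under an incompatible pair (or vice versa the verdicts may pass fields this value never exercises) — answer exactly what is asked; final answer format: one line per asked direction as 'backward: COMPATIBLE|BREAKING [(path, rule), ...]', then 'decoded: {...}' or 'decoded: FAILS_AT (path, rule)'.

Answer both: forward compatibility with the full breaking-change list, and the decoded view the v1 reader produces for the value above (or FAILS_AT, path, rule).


forward: BREAKING [(signature, R1)]; decoded: FAILS_AT (signature, R1)

each type pair in Device: writer, then reader
forward analysis of Device with v1 as reader and v2 as writer:
  attrs: no writer match
  writer optional, Audit -> Audit: reader contact maps from writer contact
  writer optional, int64 -> int64: reader zip maps from writer zip
  writer required, string -> string: reader label maps from writer label
  writer required, float64 -> float64: reader latitude maps from writer latitude
  quantity: no writer match
  signature: no writer match
  writer tags: unknown to reader
  writer id: unknown to reader
  writer blob: unknown to reader
  writer optional, float32 -> float32: reader contact.balance maps from writer contact.balance
  writer required, bytes -> bytes: reader contact.checksum maps from writer contact.checksum
  writer required, int64 -> int64: reader contact.retries maps from writer contact.retries
  writer contact.seq: unknown to reader
  R1 fires at signature
  forward on Device therefore BREAKING (1)
decoding the Device value with the v1 reader:
  attrs := null (not supplied -> null)
  contact.balance := -0.5
  contact.checksum := 0xFF
  contact.retries := 12
  writer contact.seq: kept under "unknown"
  zip := 100
  label := "beta"
  latitude := 3.75
  quantity := null (not supplied -> null)
  read fails at signature under R1 (no fill)
  => FAILS_AT (signature, R1)
diffs on Device not affecting the asked answer:
  added field seq to record Audit: required int64, tag 31 (in v2 it sits immediately before retries) -> affects backward compatibility only, which is not asked
  renamed field quantity to id in record Device -> fires no rule on Device, leaving the asked answer as it is
  renamed field attrs to tags in record Device -> fires no rule on Device, leaving the asked answer as it is


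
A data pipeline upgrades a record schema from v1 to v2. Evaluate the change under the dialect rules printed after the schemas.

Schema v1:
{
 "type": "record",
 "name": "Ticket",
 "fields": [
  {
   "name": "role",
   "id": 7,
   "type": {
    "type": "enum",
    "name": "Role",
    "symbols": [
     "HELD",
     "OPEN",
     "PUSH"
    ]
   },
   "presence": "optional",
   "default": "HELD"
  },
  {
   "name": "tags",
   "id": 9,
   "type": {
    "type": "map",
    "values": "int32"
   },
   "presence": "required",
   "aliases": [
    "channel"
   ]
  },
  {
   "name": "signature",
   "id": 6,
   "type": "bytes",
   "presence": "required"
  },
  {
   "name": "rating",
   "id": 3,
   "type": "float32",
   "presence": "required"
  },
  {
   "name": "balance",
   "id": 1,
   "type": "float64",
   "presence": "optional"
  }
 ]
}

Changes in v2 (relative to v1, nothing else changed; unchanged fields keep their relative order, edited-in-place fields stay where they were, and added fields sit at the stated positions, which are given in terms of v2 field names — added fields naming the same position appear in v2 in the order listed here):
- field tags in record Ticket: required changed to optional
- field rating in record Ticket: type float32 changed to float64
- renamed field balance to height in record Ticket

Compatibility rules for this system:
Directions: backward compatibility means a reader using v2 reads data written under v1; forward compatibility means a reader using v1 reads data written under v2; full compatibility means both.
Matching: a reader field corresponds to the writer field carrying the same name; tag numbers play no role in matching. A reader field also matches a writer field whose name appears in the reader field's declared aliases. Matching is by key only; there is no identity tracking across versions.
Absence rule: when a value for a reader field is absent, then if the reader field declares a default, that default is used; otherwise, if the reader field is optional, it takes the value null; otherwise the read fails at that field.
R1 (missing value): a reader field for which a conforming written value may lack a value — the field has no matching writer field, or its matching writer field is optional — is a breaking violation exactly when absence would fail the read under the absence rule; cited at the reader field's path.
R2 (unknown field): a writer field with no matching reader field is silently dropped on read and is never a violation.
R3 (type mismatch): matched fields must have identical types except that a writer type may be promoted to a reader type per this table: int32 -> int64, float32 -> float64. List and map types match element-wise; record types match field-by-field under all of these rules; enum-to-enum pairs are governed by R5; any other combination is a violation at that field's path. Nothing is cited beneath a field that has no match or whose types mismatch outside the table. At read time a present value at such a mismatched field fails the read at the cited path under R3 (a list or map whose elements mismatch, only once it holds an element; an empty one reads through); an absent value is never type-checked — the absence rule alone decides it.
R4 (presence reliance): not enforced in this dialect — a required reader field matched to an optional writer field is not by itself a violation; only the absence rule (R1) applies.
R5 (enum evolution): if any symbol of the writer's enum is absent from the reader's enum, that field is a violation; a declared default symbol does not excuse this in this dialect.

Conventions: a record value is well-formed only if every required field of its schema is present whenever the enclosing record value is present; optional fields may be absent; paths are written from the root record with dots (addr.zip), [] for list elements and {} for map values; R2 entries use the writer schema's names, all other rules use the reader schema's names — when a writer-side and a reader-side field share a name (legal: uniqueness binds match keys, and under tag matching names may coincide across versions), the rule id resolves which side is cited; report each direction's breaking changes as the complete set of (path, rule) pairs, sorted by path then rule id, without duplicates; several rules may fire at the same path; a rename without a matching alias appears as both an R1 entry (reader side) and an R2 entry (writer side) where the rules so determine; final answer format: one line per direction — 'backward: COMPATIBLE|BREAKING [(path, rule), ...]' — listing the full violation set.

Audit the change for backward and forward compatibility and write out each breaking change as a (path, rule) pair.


backward: COMPATIBLE []; forward: BREAKING [(rating, R3), (tags, R1)]

the writer's type comes first in each Ticket pair
backward analysis of Ticket with v2 as reader and v1 as writer:
  Role -> Role, writer optional: role aligns to role
  map<string, int32> -> map<string, int32>, writer required: tags aligns to tags
  bytes -> bytes, writer required: signature aligns to signature
  float32 -> float64, writer required: rating aligns to rating
  no writer field matches reader height
  writer balance: unknown to reader
  => no violations; backward on Ticket: COMPATIBLE
forward analysis of Ticket with v1 as reader and v2 as writer:
  Role -> Role, writer optional: role aligns to role
  map<string, int32> -> map<string, int32>, writer optional: tags aligns to tags
  bytes -> bytes, writer required: signature aligns to signature
  float64 -> float32, writer required: rating aligns to rating
  no writer field matches reader balance
  writer height: unknown to reader
  R3 fires at rating
  R1 fires at tags
  => forward: BREAKING (2)


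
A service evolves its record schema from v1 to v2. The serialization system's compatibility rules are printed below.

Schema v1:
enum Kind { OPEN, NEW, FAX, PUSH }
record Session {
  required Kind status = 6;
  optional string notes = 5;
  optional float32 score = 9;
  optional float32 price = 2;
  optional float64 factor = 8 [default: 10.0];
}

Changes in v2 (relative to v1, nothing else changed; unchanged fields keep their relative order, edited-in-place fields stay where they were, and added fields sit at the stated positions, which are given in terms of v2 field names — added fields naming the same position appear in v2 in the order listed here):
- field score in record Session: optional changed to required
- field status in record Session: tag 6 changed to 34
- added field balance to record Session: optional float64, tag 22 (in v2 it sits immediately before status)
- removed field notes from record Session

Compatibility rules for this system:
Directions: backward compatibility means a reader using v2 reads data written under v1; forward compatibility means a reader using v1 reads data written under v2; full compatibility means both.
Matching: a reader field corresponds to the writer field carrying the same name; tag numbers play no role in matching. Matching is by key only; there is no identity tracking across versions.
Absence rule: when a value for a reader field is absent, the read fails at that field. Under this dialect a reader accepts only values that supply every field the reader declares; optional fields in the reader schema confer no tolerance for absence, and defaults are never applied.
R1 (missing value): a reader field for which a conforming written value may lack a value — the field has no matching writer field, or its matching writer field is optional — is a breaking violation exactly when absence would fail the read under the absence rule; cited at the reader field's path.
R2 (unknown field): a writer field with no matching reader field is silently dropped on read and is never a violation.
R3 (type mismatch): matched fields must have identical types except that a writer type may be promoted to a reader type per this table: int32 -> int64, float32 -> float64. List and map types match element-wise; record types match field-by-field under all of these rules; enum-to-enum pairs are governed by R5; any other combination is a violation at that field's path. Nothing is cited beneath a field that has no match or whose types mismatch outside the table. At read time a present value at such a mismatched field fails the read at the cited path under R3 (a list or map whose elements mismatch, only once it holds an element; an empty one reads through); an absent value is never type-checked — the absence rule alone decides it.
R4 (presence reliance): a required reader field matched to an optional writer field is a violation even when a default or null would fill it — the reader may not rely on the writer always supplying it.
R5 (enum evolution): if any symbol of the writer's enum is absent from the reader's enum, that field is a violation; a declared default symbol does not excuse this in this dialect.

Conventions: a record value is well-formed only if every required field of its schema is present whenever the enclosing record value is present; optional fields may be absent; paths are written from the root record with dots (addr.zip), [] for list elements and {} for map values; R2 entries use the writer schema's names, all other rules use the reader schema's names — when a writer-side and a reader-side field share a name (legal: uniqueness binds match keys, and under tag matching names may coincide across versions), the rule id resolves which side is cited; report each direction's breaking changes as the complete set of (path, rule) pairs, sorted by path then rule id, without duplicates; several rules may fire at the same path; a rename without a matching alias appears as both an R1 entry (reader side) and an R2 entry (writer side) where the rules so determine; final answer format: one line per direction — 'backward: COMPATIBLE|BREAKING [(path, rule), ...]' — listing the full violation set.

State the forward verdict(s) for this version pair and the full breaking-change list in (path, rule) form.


forward: BREAKING [(factor, R1), (notes, R1), (price, R1)]

in Session below, arrows point writer -> reader
forward pass over Session, reader schema v1, writer schema v2:
  status <- status (Kind -> Kind, writer required)
  notes: no writer-side match
  score <- score (float32 -> float32, writer required)
  price <- price (float32 -> float32, writer optional)
  factor <- factor (float64 -> float64, writer optional)
  leftover writer field: balance
  breaking: (factor, R1)
  breaking: (notes, R1)
  breaking: (price, R1)
  forward on Session therefore BREAKING (3)
diffs on Session not affecting the asked answer:
  field status in record Session: tag 6 changed to 34 -> no rule fires on it in Session's dialect; the asked verdict holds
  added field balance to record Session: optional float64, tag 22 (in v2 it sits immediately before status) -> its effect on Session is confined to the backward direction, not asked
  removed field notes from record Session -> its effect on Session is confined to the backward direction, not asked


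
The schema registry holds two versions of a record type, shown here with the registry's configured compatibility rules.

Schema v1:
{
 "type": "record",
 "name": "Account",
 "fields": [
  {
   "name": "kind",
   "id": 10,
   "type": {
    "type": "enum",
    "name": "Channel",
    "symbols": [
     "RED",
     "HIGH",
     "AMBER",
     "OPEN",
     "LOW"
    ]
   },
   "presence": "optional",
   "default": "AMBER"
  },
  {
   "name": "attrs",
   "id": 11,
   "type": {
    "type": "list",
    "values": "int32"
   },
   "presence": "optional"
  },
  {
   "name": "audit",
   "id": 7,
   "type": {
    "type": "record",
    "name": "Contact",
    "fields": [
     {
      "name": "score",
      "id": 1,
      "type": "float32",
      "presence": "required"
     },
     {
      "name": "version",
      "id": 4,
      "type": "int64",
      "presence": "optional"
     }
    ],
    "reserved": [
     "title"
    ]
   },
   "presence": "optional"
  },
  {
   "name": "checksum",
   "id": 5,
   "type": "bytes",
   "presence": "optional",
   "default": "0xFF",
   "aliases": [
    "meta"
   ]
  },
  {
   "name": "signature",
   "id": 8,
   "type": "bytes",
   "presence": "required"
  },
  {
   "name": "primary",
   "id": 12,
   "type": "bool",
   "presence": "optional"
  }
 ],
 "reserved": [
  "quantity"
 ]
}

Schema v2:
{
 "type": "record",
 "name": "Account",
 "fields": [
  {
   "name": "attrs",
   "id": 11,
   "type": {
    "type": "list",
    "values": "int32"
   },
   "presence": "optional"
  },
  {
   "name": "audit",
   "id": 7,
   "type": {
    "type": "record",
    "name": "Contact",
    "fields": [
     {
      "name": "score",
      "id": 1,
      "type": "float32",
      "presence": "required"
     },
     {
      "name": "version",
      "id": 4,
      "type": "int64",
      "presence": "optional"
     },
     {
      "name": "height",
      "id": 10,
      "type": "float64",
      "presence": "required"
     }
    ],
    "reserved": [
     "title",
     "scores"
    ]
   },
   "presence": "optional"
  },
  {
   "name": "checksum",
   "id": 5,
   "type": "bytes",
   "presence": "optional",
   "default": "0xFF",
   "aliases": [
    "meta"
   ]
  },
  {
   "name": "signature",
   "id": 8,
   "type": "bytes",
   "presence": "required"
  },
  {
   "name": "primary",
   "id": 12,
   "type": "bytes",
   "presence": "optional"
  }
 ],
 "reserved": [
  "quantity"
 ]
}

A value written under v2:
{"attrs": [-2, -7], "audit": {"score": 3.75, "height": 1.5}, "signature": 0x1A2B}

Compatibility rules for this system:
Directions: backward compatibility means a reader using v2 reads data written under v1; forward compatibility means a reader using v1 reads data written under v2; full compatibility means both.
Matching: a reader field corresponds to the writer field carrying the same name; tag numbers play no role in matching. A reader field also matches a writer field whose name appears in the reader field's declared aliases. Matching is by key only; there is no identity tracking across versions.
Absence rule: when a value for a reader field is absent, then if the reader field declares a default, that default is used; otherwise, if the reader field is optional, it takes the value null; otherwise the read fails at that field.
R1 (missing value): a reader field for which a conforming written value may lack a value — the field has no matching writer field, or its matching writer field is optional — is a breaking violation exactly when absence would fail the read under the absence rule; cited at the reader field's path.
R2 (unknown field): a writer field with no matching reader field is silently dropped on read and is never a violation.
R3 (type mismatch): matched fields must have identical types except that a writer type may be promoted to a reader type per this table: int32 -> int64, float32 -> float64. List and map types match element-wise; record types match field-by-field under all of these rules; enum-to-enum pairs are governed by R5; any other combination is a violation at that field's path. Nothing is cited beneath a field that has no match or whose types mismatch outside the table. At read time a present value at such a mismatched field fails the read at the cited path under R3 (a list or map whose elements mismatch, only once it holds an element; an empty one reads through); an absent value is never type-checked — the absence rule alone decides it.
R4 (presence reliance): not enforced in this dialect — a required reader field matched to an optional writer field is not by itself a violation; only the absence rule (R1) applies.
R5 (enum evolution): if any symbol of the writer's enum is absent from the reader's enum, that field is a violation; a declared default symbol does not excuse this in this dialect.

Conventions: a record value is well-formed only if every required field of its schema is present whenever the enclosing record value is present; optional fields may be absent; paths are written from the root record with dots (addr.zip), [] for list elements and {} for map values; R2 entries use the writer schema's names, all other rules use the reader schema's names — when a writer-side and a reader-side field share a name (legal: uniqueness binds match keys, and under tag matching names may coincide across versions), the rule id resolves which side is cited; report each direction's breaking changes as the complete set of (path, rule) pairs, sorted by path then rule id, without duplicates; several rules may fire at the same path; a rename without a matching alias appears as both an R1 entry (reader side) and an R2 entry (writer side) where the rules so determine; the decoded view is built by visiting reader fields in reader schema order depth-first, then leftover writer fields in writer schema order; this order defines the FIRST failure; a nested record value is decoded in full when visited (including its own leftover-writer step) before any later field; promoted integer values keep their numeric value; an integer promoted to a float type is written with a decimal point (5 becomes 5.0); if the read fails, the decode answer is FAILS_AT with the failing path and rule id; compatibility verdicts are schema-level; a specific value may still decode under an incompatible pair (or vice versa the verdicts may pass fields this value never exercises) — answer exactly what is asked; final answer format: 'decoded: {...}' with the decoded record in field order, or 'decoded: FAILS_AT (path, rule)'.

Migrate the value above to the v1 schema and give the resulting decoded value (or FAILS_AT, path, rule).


in Account below, arrows point writer -> reader
decode (reader v1):
  kind := "AMBER" (absent -> default)
  attrs := [-2, -7]
  audit.score := 3.75
  audit.version := null (absent, optional -> null)
  writer audit.height: unknown -> dropped
  checksum := 0xFF (absent -> default)
  signature := 0x1A2B
  primary := null (absent, optional -> null)
  => decoded: {"kind": "AMBER", "attrs": [-2, -7], "audit": {"score": 3.75, "version": null}, "checksum": 0xFF, "signature": 0x1A2B, "primary": null}
diffs on Account not affecting the asked answer:
  removed field kind from record Account -> inert under this dialect — no rule fires on Account and the result does not move
  added field height to record Contact: required float64, tag 10 (in v2 it sits last) -> a verdict-level change on Account — the shown value reads the same
  field primary in record Account: type bool changed to bytes -> a verdict-level change on Account — the shown value reads the same

decoded: {"kind": "AMBER", "attrs": [-2, -7], "audit": {"score": 3.75, "version": null}, "checksum": 0xFF, "signature": 0x1A2B, "primary": null}
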